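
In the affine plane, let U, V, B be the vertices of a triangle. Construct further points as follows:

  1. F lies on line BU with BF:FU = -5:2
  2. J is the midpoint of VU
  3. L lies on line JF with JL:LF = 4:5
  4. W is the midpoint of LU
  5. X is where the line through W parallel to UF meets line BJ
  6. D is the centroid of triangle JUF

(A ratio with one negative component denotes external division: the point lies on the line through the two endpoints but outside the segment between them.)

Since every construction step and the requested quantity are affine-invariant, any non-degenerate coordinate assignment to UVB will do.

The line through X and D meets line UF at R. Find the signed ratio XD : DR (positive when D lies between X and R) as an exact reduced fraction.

Assign U = (0, 0), V = (1, 0), B = (0, 1) — the answer is frame-independent, so this choice is without loss of generality.
1. F lies on line BU with BF:FU = -5:2 ⇒ F = (0, -2/3)
2. J is the midpoint of VU ⇒ J = (1/2, 0)
3. L lies on line JF with JL:LF = 4:5 ⇒ L = (5/18, -8/27)
4. W is the midpoint of LU ⇒ W = (5/36, -4/27)
5. X is where the line through W parallel to UF meets line BJ ⇒ X = (5/36, 13/18)
6. D is the centroid of triangle JUF ⇒ D = (1/6, -2/9)
line XD meets UF at R = (0, 49/9)
D = X + t·(R−X) with t = -1/5, so XD:DR = -1/5:6/5

XD:DR = -1/6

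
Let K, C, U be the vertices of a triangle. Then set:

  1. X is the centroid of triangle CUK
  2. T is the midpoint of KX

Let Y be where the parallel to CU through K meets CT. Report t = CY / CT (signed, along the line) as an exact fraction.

t = 3/2

Choose coordinates K = (0, 0), C = (1, 0), U = (0, 1).
1. X is the centroid of triangle CUK ⇒ X = (1/3, 1/3)
2. T is the midpoint of KX ⇒ T = (1/6, 1/6)
through K parallel to CU: direction (-1, 1); meets CT at Y = (-1/4, 1/4)
Y = C + t·(T−C) with t = 3/2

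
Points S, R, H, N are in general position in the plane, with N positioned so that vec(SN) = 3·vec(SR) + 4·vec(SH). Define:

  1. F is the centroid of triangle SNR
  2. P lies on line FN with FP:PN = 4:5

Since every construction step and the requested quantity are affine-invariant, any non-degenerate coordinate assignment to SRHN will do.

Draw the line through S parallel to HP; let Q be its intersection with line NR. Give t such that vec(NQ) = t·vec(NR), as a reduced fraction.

t = 101/142

Work in coordinates with S = (0, 0), R = (1, 0), H = (0, 1), N = (3, 4).
1. F is the centroid of triangle SNR ⇒ F = (4/3, 4/3)
2. P lies on line FN with FP:PN = 4:5 ⇒ P = (56/27, 68/27)
through S parallel to HP: direction (56/27, 41/27); meets NR at Q = (112/71, 82/71)
Q = N + t·(R−N) with t = 101/142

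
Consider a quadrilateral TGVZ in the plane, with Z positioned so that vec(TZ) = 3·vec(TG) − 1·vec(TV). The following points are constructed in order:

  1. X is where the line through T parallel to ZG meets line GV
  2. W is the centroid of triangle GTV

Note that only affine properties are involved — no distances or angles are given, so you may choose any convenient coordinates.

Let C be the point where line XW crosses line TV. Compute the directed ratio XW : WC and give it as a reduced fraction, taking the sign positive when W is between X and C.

XW:WC = 5

Assign T = (0, 0), G = (1, 0), V = (0, 1), Z = (3, -1) — the answer is frame-independent, so this choice is without loss of generality.
1. X is where the line through T parallel to ZG meets line GV ⇒ X = (2, -1)
2. W is the centroid of triangle GTV ⇒ W = (1/3, 1/3)
line XW meets TV at C = (0, 3/5)
W = X + t·(C−X) with t = 5/6, so XW:WC = 5/6:1/6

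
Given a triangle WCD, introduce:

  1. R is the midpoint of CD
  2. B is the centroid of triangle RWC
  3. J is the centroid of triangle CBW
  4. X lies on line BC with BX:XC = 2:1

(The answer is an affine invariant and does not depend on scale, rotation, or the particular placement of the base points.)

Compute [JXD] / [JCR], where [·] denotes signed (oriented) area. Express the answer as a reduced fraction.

[JXD]:[JCR] = 17/12

Work in coordinates with W = (0, 0), C = (1, 0), D = (0, 1).
1. R is the midpoint of CD ⇒ R = (1/2, 1/2)
2. B is the centroid of triangle RWC ⇒ B = (1/2, 1/6)
3. J is the centroid of triangle CBW ⇒ J = (1/2, 1/18)
4. X lies on line BC with BX:XC = 2:1 ⇒ X = (5/6, 1/18)
2·[JXD] = 17/54, 2·[JCR] = 2/9
[JXD]:[JCR] = 17/54:2/9 = 17/12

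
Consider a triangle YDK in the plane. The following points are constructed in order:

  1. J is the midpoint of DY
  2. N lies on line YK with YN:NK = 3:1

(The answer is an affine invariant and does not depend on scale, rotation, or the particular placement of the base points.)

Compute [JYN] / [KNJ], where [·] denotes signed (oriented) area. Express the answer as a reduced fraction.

[JYN]:[KNJ] = -3

Set Y = (0, 0), D = (1, 0), K = (0, 1); any affine frame gives the same invariant.
1. J is the midpoint of DY ⇒ J = (1/2, 0)
2. N lies on line YK with YN:NK = 3:1 ⇒ N = (0, 3/4)
2·[JYN] = -3/8, 2·[KNJ] = 1/8
[JYN]:[KNJ] = -3/8:1/8 = -3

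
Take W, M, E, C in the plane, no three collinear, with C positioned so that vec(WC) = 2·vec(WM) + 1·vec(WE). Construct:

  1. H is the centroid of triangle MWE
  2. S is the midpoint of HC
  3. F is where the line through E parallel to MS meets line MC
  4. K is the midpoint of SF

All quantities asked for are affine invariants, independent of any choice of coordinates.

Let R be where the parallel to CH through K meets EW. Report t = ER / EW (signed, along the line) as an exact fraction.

Work in coordinates with W = (0, 0), M = (1, 0), E = (0, 1), C = (2, 1).
1. H is the centroid of triangle MWE ⇒ H = (1/3, 1/3)
2. S is the midpoint of HC ⇒ S = (7/6, 2/3)
3. F is where the line through E parallel to MS meets line MC ⇒ F = (-2/3, -5/3)
4. K is the midpoint of SF ⇒ K = (1/4, -1/2)
through K parallel to CH: direction (-5/3, -2/3); meets EW at R = (0, -3/5)
R = E + t·(W−E) with t = 8/5

t = 8/5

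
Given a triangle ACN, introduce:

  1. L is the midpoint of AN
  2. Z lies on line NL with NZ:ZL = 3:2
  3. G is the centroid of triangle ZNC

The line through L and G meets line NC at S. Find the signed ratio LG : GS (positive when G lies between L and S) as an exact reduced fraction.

LG:GS = 4

Work in coordinates with A = (0, 0), C = (1, 0), N = (0, 1).
1. L is the midpoint of AN ⇒ L = (0, 1/2)
2. Z lies on line NL with NZ:ZL = 3:2 ⇒ Z = (0, 7/10)
3. G is the centroid of triangle ZNC ⇒ G = (1/3, 17/30)
line LG meets NC at S = (5/12, 7/12)
G = L + t·(S−L) with t = 4/5, so LG:GS = 4/5:1/5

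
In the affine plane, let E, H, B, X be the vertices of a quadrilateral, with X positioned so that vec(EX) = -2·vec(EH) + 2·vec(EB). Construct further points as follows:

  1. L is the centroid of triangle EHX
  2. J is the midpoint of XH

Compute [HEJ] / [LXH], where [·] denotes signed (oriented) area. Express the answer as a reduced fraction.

Work in coordinates with E = (0, 0), H = (1, 0), B = (0, 1), X = (-2, 2).
1. L is the centroid of triangle EHX ⇒ L = (-1/3, 2/3)
2. J is the midpoint of XH ⇒ J = (-1/2, 1)
2·[HEJ] = -1, 2·[LXH] = -2/3
[HEJ]:[LXH] = -1:-2/3 = 3/2

[HEJ]:[LXH] = 3/2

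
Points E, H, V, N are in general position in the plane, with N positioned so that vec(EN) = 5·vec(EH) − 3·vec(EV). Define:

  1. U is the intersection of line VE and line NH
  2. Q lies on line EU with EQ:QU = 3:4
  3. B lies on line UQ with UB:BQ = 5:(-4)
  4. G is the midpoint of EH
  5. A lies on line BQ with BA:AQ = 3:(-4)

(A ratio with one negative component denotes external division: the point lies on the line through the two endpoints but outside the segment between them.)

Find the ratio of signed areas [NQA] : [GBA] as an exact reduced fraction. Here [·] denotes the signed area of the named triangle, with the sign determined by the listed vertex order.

Choose coordinates E = (0, 0), H = (1, 0), V = (0, 1), N = (5, -3).
1. U is the intersection of line VE and line NH ⇒ U = (0, 3/4)
2. Q lies on line EU with EQ:QU = 3:4 ⇒ Q = (0, 9/28)
3. B lies on line UQ with UB:BQ = 5:(-4) ⇒ B = (0, -39/28)
4. G is the midpoint of EH ⇒ G = (1/2, 0)
5. A lies on line BQ with BA:AQ = 3:(-4) ⇒ A = (0, -183/28)
2·[NQA] = 240/7, 2·[GBA] = 18/7
[NQA]:[GBA] = 240/7:18/7 = 40/3

[NQA]:[GBA] = 40/3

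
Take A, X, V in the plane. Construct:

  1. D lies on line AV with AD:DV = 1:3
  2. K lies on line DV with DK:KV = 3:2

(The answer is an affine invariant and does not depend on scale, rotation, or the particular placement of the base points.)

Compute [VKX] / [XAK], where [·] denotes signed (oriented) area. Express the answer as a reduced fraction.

[VKX]:[XAK] = -3/7

Choose coordinates A = (0, 0), X = (1, 0), V = (0, 1).
1. D lies on line AV with AD:DV = 1:3 ⇒ D = (0, 1/4)
2. K lies on line DV with DK:KV = 3:2 ⇒ K = (0, 7/10)
2·[VKX] = 3/10, 2·[XAK] = -7/10
[VKX]:[XAK] = 3/10:-7/10 = -3/7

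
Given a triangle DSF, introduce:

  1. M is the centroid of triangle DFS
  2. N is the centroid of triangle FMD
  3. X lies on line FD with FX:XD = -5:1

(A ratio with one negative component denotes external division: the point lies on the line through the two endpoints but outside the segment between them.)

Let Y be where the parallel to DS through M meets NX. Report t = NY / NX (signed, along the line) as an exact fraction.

t = 4/25

Set D = (0, 0), S = (1, 0), F = (0, 1); any affine frame gives the same invariant.
1. M is the centroid of triangle DFS ⇒ M = (1/3, 1/3)
2. N is the centroid of triangle FMD ⇒ N = (1/9, 4/9)
3. X lies on line FD with FX:XD = -5:1 ⇒ X = (0, -1/4)
through M parallel to DS: direction (1, 0); meets NX at Y = (7/75, 1/3)
Y = N + t·(X−N) with t = 4/25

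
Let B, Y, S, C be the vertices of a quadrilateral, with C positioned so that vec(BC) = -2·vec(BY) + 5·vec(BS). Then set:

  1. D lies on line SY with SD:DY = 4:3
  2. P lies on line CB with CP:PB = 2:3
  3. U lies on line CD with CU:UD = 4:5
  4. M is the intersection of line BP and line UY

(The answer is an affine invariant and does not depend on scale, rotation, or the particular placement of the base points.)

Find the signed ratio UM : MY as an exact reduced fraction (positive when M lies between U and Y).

UM:MY = -104/315

Set B = (0, 0), Y = (1, 0), S = (0, 1), C = (-2, 5); any affine frame gives the same invariant.
1. D lies on line SY with SD:DY = 4:3 ⇒ D = (4/7, 3/7)
2. P lies on line CB with CP:PB = 2:3 ⇒ P = (-6/5, 3)
3. U lies on line CD with CU:UD = 4:5 ⇒ U = (-6/7, 187/63)
4. M is the intersection of line BP and line UY ⇒ M = (-374/211, 935/211)
M = U + t·(Y−U) with t = -104/211, so UM:MY = t:(1−t) = -104/211:315/211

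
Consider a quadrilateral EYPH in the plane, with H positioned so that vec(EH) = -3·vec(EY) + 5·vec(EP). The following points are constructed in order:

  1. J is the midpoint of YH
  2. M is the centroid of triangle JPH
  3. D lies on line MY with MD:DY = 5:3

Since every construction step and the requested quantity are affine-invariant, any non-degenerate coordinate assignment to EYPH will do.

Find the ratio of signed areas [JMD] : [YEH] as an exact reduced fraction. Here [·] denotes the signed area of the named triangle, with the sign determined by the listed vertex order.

[JMD]:[YEH] = -1/48

Choose coordinates E = (0, 0), Y = (1, 0), P = (0, 1), H = (-3, 5).
1. J is the midpoint of YH ⇒ J = (-1, 5/2)
2. M is the centroid of triangle JPH ⇒ M = (-4/3, 17/6)
3. D lies on line MY with MD:DY = 5:3 ⇒ D = (1/8, 17/16)
2·[JMD] = 5/48, 2·[YEH] = -5
[JMD]:[YEH] = 5/48:-5 = -1/48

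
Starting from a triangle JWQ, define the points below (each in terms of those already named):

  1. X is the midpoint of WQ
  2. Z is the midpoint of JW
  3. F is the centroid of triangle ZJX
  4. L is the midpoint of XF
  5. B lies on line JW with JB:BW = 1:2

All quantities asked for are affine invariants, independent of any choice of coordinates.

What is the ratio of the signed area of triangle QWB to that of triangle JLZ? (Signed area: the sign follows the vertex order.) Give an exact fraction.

[QWB]:[JLZ] = 4

Set J = (0, 0), W = (1, 0), Q = (0, 1); any affine frame gives the same invariant.
1. X is the midpoint of WQ ⇒ X = (1/2, 1/2)
2. Z is the midpoint of JW ⇒ Z = (1/2, 0)
3. F is the centroid of triangle ZJX ⇒ F = (1/3, 1/6)
4. L is the midpoint of XF ⇒ L = (5/12, 1/3)
5. B lies on line JW with JB:BW = 1:2 ⇒ B = (1/3, 0)
2·[QWB] = -2/3, 2·[JLZ] = -1/6
[QWB]:[JLZ] = -2/3:-1/6 = 4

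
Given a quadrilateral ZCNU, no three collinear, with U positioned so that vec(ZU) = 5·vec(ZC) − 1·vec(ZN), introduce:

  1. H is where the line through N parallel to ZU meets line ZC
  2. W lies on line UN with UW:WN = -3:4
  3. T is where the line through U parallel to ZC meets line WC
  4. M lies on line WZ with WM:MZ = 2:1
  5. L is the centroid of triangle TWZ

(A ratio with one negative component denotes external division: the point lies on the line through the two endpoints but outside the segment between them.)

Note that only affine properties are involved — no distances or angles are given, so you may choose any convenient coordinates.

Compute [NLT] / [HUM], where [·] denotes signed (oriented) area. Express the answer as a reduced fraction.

[NLT]:[HUM] = -46/35

Work in coordinates with Z = (0, 0), C = (1, 0), N = (0, 1), U = (5, -1).
1. H is where the line through N parallel to ZU meets line ZC ⇒ H = (5, 0)
2. W lies on line UN with UW:WN = -3:4 ⇒ W = (20, -7)
3. T is where the line through U parallel to ZC meets line WC ⇒ T = (26/7, -1)
4. M lies on line WZ with WM:MZ = 2:1 ⇒ M = (20/3, -7/3)
5. L is the centroid of triangle TWZ ⇒ L = (166/21, -8/3)
2·[NLT] = -46/21, 2·[HUM] = 5/3
[NLT]:[HUM] = -46/21:5/3 = -46/35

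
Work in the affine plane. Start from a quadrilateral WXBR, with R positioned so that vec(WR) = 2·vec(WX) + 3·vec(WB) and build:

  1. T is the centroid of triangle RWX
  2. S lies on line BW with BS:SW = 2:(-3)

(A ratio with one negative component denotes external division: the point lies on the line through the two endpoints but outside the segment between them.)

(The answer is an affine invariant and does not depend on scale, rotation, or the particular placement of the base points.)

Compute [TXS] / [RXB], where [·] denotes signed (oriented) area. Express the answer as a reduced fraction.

[TXS]:[RXB] = 1/4

Work in coordinates with W = (0, 0), X = (1, 0), B = (0, 1), R = (2, 3).
1. T is the centroid of triangle RWX ⇒ T = (1, 1)
2. S lies on line BW with BS:SW = 2:(-3) ⇒ S = (0, 3)
2·[TXS] = -1, 2·[RXB] = -4
[TXS]:[RXB] = -1:-4 = 1/4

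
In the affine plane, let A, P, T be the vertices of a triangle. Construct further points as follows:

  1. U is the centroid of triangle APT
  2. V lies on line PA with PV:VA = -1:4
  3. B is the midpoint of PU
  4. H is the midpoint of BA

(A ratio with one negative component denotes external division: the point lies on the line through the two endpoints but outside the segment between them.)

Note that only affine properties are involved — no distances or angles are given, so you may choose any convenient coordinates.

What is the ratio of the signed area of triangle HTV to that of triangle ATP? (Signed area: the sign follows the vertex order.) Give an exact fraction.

[HTV]:[ATP] = 8/9

Assign A = (0, 0), P = (1, 0), T = (0, 1) — the answer is frame-independent, so this choice is without loss of generality.
1. U is the centroid of triangle APT ⇒ U = (1/3, 1/3)
2. V lies on line PA with PV:VA = -1:4 ⇒ V = (4/3, 0)
3. B is the midpoint of PU ⇒ B = (2/3, 1/6)
4. H is the midpoint of BA ⇒ H = (1/3, 1/12)
2·[HTV] = -8/9, 2·[ATP] = -1
[HTV]:[ATP] = -8/9:-1 = 8/9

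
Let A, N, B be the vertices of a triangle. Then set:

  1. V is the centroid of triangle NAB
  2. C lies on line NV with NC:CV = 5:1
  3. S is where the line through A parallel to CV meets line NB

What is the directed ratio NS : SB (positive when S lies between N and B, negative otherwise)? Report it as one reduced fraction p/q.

Set A = (0, 0), N = (1, 0), B = (0, 1); any affine frame gives the same invariant.
1. V is the centroid of triangle NAB ⇒ V = (1/3, 1/3)
2. C lies on line NV with NC:CV = 5:1 ⇒ C = (4/9, 5/18)
3. S is where the line through A parallel to CV meets line NB ⇒ S = (2, -1)
S = N + t·(B−N) with t = -1, so NS:SB = t:(1−t) = -1:2

NS:SB = -1/2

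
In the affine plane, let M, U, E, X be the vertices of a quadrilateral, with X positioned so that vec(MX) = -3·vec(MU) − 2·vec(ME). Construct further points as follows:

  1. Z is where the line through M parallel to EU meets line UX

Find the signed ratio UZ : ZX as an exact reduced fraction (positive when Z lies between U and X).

Work in coordinates with M = (0, 0), U = (1, 0), E = (0, 1), X = (-3, -2).
1. Z is where the line through M parallel to EU meets line UX ⇒ Z = (1/3, -1/3)
Z = U + t·(X−U) with t = 1/6, so UZ:ZX = t:(1−t) = 1/6:5/6

UZ:ZX = 1/5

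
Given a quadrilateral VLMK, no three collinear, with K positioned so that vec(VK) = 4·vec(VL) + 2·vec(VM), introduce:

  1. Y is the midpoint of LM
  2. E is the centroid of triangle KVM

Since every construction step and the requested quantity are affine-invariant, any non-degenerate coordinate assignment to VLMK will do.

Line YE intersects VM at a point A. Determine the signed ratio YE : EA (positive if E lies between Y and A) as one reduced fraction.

YE:EA = -5/8

Work in coordinates with V = (0, 0), L = (1, 0), M = (0, 1), K = (4, 2).
1. Y is the midpoint of LM ⇒ Y = (1/2, 1/2)
2. E is the centroid of triangle KVM ⇒ E = (4/3, 1)
line YE meets VM at A = (0, 1/5)
E = Y + t·(A−Y) with t = -5/3, so YE:EA = -5/3:8/3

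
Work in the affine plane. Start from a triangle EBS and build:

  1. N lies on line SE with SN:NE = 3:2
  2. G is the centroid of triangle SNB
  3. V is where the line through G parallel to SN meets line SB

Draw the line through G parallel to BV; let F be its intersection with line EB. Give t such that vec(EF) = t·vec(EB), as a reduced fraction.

Set E = (0, 0), B = (1, 0), S = (0, 1); any affine frame gives the same invariant.
1. N lies on line SE with SN:NE = 3:2 ⇒ N = (0, 2/5)
2. G is the centroid of triangle SNB ⇒ G = (1/3, 7/15)
3. V is where the line through G parallel to SN meets line SB ⇒ V = (1/3, 2/3)
through G parallel to BV: direction (-2/3, 2/3); meets EB at F = (4/5, 0)
F = E + t·(B−E) with t = 4/5

t = 4/5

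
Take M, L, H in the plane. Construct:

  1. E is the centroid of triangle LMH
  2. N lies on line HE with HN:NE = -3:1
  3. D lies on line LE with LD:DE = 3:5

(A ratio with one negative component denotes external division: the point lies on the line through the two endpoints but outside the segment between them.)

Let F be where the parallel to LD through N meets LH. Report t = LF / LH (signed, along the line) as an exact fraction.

t = -1/2

Set M = (0, 0), L = (1, 0), H = (0, 1); any affine frame gives the same invariant.
1. E is the centroid of triangle LMH ⇒ E = (1/3, 1/3)
2. N lies on line HE with HN:NE = -3:1 ⇒ N = (1/2, 0)
3. D lies on line LE with LD:DE = 3:5 ⇒ D = (3/4, 1/8)
through N parallel to LD: direction (-1/4, 1/8); meets LH at F = (3/2, -1/2)
F = L + t·(H−L) with t = -1/2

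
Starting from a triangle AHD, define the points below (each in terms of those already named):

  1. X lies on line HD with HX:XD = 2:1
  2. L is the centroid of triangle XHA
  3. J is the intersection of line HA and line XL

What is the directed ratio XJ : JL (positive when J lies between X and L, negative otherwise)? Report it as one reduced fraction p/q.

Work in coordinates with A = (0, 0), H = (1, 0), D = (0, 1).
1. X lies on line HD with HX:XD = 2:1 ⇒ X = (1/3, 2/3)
2. L is the centroid of triangle XHA ⇒ L = (4/9, 2/9)
3. J is the intersection of line HA and line XL ⇒ J = (1/2, 0)
J = X + t·(L−X) with t = 3/2, so XJ:JL = t:(1−t) = 3/2:-1/2

XJ:JL = -3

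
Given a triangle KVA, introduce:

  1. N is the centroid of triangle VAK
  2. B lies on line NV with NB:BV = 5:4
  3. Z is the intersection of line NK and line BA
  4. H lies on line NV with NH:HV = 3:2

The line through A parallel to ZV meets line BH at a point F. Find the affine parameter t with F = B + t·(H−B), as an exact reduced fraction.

Set K = (0, 0), V = (1, 0), A = (0, 1); any affine frame gives the same invariant.
1. N is the centroid of triangle VAK ⇒ N = (1/3, 1/3)
2. B lies on line NV with NB:BV = 5:4 ⇒ B = (19/27, 4/27)
3. Z is the intersection of line NK and line BA ⇒ Z = (19/42, 19/42)
4. H lies on line NV with NH:HV = 3:2 ⇒ H = (11/15, 2/15)
through A parallel to ZV: direction (23/42, -19/42); meets BH at F = (23/15, -4/15)
F = B + t·(H−B) with t = 28

t = 28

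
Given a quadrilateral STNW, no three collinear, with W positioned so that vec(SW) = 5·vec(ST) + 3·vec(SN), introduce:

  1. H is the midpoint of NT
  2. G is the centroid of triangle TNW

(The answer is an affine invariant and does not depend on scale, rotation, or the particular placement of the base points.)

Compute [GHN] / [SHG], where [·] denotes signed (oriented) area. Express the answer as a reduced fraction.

Set S = (0, 0), T = (1, 0), N = (0, 1), W = (5, 3); any affine frame gives the same invariant.
1. H is the midpoint of NT ⇒ H = (1/2, 1/2)
2. G is the centroid of triangle TNW ⇒ G = (2, 4/3)
2·[GHN] = -7/6, 2·[SHG] = -1/3
[GHN]:[SHG] = -7/6:-1/3 = 7/2

[GHN]:[SHG] = 7/2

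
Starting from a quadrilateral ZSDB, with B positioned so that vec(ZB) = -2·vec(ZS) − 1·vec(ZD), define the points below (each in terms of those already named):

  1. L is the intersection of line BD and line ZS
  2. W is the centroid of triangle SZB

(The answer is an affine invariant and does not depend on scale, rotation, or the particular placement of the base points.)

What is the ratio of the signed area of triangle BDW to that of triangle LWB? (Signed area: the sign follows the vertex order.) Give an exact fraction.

[BDW]:[LWB] = 2

Choose coordinates Z = (0, 0), S = (1, 0), D = (0, 1), B = (-2, -1).
1. L is the intersection of line BD and line ZS ⇒ L = (-1, 0)
2. W is the centroid of triangle SZB ⇒ W = (-1/3, -1/3)
2·[BDW] = -2, 2·[LWB] = -1
[BDW]:[LWB] = -2:-1 = 2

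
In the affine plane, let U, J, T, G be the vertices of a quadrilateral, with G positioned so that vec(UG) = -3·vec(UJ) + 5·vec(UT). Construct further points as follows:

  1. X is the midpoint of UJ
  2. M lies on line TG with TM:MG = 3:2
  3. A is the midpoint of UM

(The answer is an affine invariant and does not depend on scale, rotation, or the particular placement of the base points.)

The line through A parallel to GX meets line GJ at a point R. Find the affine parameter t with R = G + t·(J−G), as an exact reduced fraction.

t = -21/50

Assign U = (0, 0), J = (1, 0), T = (0, 1), G = (-3, 5) — the answer is frame-independent, so this choice is without loss of generality.
1. X is the midpoint of UJ ⇒ X = (1/2, 0)
2. M lies on line TG with TM:MG = 3:2 ⇒ M = (-9/5, 17/5)
3. A is the midpoint of UM ⇒ A = (-9/10, 17/10)
through A parallel to GX: direction (7/2, -5); meets GJ at R = (-117/25, 71/10)
R = G + t·(J−G) with t = -21/50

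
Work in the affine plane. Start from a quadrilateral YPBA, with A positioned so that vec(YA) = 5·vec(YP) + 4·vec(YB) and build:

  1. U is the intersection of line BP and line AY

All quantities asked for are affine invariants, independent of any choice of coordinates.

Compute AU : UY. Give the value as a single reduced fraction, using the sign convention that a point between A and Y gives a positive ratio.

AU:UY = 8

Assign Y = (0, 0), P = (1, 0), B = (0, 1), A = (5, 4) — the answer is frame-independent, so this choice is without loss of generality.
1. U is the intersection of line BP and line AY ⇒ U = (5/9, 4/9)
U = A + t·(Y−A) with t = 8/9, so AU:UY = t:(1−t) = 8/9:1/9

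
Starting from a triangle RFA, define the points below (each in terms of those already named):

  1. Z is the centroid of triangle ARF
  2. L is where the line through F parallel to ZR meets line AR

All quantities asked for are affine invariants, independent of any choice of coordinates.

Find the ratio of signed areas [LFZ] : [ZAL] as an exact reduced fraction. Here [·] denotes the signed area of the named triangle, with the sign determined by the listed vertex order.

Choose coordinates R = (0, 0), F = (1, 0), A = (0, 1).
1. Z is the centroid of triangle ARF ⇒ Z = (1/3, 1/3)
2. L is where the line through F parallel to ZR meets line AR ⇒ L = (0, -1)
2·[LFZ] = 1, 2·[ZAL] = 2/3
[LFZ]:[ZAL] = 1:2/3 = 3/2

[LFZ]:[ZAL] = 3/2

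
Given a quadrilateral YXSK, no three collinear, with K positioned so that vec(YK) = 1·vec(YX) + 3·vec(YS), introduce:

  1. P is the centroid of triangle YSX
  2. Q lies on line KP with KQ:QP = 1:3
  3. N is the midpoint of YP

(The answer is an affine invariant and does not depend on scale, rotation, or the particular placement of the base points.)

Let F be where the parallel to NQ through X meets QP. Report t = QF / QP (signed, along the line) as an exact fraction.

t = 23/3

Choose coordinates Y = (0, 0), X = (1, 0), S = (0, 1), K = (1, 3).
1. P is the centroid of triangle YSX ⇒ P = (1/3, 1/3)
2. Q lies on line KP with KQ:QP = 1:3 ⇒ Q = (5/6, 7/3)
3. N is the midpoint of YP ⇒ N = (1/6, 1/6)
through X parallel to NQ: direction (2/3, 13/6); meets QP at F = (-3, -13)
F = Q + t·(P−Q) with t = 23/3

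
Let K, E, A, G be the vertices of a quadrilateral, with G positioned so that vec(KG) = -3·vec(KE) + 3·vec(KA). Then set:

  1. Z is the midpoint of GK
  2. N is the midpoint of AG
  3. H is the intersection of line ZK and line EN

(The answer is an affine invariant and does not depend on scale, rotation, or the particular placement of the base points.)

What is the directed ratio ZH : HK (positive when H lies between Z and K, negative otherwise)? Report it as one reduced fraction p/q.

Work in coordinates with K = (0, 0), E = (1, 0), A = (0, 1), G = (-3, 3).
1. Z is the midpoint of GK ⇒ Z = (-3/2, 3/2)
2. N is the midpoint of AG ⇒ N = (-3/2, 2)
3. H is the intersection of line ZK and line EN ⇒ H = (-4, 4)
H = Z + t·(K−Z) with t = -5/3, so ZH:HK = t:(1−t) = -5/3:8/3

ZH:HK = -5/8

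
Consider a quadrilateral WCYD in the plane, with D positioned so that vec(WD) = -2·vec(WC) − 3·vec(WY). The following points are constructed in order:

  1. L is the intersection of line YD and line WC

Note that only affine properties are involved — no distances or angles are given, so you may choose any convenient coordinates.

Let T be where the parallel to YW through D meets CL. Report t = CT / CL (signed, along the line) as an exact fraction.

t = 2

Set W = (0, 0), C = (1, 0), Y = (0, 1), D = (-2, -3); any affine frame gives the same invariant.
1. L is the intersection of line YD and line WC ⇒ L = (-1/2, 0)
through D parallel to YW: direction (0, -1); meets CL at T = (-2, 0)
T = C + t·(L−C) with t = 2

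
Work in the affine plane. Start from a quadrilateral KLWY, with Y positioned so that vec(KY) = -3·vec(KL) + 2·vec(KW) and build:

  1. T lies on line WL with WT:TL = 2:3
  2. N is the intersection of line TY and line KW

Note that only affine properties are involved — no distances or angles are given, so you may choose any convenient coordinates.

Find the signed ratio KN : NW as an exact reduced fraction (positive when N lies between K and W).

KN:NW = 13/4

Choose coordinates K = (0, 0), L = (1, 0), W = (0, 1), Y = (-3, 2).
1. T lies on line WL with WT:TL = 2:3 ⇒ T = (2/5, 3/5)
2. N is the intersection of line TY and line KW ⇒ N = (0, 13/17)
N = K + t·(W−K) with t = 13/17, so KN:NW = t:(1−t) = 13/17:4/17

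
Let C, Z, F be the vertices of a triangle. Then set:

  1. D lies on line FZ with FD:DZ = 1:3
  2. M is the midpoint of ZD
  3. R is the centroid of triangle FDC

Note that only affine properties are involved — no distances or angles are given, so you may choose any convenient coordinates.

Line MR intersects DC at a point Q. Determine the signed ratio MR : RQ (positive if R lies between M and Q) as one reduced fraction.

Assign C = (0, 0), Z = (1, 0), F = (0, 1) — the answer is frame-independent, so this choice is without loss of generality.
1. D lies on line FZ with FD:DZ = 1:3 ⇒ D = (1/4, 3/4)
2. M is the midpoint of ZD ⇒ M = (5/8, 3/8)
3. R is the centroid of triangle FDC ⇒ R = (1/12, 7/12)
line MR meets DC at Q = (2/11, 6/11)
R = M + t·(Q−M) with t = 11/9, so MR:RQ = 11/9:-2/9

MR:RQ = -11/2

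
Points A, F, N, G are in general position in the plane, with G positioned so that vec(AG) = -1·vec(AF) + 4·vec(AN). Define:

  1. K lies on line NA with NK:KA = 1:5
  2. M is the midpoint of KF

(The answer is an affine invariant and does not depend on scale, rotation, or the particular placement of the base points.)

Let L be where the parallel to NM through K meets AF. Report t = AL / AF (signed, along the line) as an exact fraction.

t = 5/7

Assign A = (0, 0), F = (1, 0), N = (0, 1), G = (-1, 4) — the answer is frame-independent, so this choice is without loss of generality.
1. K lies on line NA with NK:KA = 1:5 ⇒ K = (0, 5/6)
2. M is the midpoint of KF ⇒ M = (1/2, 5/12)
through K parallel to NM: direction (1/2, -7/12); meets AF at L = (5/7, 0)
L = A + t·(F−A) with t = 5/7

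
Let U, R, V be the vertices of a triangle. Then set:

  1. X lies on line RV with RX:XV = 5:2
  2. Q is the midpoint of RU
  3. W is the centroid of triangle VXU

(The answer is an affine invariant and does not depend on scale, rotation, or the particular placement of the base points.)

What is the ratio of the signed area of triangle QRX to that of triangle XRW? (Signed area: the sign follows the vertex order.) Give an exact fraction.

Work in coordinates with U = (0, 0), R = (1, 0), V = (0, 1).
1. X lies on line RV with RX:XV = 5:2 ⇒ X = (2/7, 5/7)
2. Q is the midpoint of RU ⇒ Q = (1/2, 0)
3. W is the centroid of triangle VXU ⇒ W = (2/21, 4/7)
2·[QRX] = 5/14, 2·[XRW] = -5/21
[QRX]:[XRW] = 5/14:-5/21 = -3/2

[QRX]:[XRW] = -3/2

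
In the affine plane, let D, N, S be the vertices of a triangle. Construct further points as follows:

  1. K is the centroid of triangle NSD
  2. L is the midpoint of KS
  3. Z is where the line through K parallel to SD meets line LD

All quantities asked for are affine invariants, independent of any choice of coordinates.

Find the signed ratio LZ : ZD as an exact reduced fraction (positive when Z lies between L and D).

LZ:ZD = -1/2

Assign D = (0, 0), N = (1, 0), S = (0, 1) — the answer is frame-independent, so this choice is without loss of generality.
1. K is the centroid of triangle NSD ⇒ K = (1/3, 1/3)
2. L is the midpoint of KS ⇒ L = (1/6, 2/3)
3. Z is where the line through K parallel to SD meets line LD ⇒ Z = (1/3, 4/3)
Z = L + t·(D−L) with t = -1, so LZ:ZD = t:(1−t) = -1:2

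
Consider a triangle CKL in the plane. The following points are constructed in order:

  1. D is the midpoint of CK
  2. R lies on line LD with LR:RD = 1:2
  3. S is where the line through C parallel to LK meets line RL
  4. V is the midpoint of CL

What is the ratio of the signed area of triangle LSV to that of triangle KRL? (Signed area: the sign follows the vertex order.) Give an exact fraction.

[LSV]:[KRL] = 3

Work in coordinates with C = (0, 0), K = (1, 0), L = (0, 1).
1. D is the midpoint of CK ⇒ D = (1/2, 0)
2. R lies on line LD with LR:RD = 1:2 ⇒ R = (1/6, 2/3)
3. S is where the line through C parallel to LK meets line RL ⇒ S = (1, -1)
4. V is the midpoint of CL ⇒ V = (0, 1/2)
2·[LSV] = -1/2, 2·[KRL] = -1/6
[LSV]:[KRL] = -1/2:-1/6 = 3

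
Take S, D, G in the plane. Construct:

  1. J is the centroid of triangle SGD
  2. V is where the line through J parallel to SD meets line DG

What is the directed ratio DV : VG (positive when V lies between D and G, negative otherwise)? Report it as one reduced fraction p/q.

Set S = (0, 0), D = (1, 0), G = (0, 1); any affine frame gives the same invariant.
1. J is the centroid of triangle SGD ⇒ J = (1/3, 1/3)
2. V is where the line through J parallel to SD meets line DG ⇒ V = (2/3, 1/3)
V = D + t·(G−D) with t = 1/3, so DV:VG = t:(1−t) = 1/3:2/3

DV:VG = 1/2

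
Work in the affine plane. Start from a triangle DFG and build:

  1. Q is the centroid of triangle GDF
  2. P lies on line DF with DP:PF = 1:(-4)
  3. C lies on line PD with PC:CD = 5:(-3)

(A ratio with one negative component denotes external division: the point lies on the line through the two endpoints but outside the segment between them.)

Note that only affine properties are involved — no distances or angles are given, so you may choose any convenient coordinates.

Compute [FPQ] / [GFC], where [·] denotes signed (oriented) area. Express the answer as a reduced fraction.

[FPQ]:[GFC] = 8/9

Work in coordinates with D = (0, 0), F = (1, 0), G = (0, 1).
1. Q is the centroid of triangle GDF ⇒ Q = (1/3, 1/3)
2. P lies on line DF with DP:PF = 1:(-4) ⇒ P = (-1/3, 0)
3. C lies on line PD with PC:CD = 5:(-3) ⇒ C = (1/2, 0)
2·[FPQ] = -4/9, 2·[GFC] = -1/2
[FPQ]:[GFC] = -4/9:-1/2 = 8/9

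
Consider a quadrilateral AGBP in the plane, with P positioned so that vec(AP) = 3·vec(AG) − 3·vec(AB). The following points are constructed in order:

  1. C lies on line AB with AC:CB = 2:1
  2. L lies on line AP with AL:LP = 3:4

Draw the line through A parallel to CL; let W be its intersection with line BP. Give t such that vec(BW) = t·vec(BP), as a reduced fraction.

Choose coordinates A = (0, 0), G = (1, 0), B = (0, 1), P = (3, -3).
1. C lies on line AB with AC:CB = 2:1 ⇒ C = (0, 2/3)
2. L lies on line AP with AL:LP = 3:4 ⇒ L = (9/7, -9/7)
through A parallel to CL: direction (9/7, -41/21); meets BP at W = (-27/5, 41/5)
W = B + t·(P−B) with t = -9/5

t = -9/5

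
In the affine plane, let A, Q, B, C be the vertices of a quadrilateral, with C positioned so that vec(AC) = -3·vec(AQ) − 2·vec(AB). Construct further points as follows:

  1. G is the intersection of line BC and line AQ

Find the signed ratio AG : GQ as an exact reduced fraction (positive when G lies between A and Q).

Choose coordinates A = (0, 0), Q = (1, 0), B = (0, 1), C = (-3, -2).
1. G is the intersection of line BC and line AQ ⇒ G = (-1, 0)
G = A + t·(Q−A) with t = -1, so AG:GQ = t:(1−t) = -1:2

AG:GQ = -1/2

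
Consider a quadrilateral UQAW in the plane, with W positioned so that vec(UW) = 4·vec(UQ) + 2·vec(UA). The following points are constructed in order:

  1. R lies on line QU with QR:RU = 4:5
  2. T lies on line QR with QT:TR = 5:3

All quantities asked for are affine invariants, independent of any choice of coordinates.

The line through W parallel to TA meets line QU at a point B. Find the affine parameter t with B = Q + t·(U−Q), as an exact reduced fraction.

t = -40/9

Assign U = (0, 0), Q = (1, 0), A = (0, 1), W = (4, 2) — the answer is frame-independent, so this choice is without loss of generality.
1. R lies on line QU with QR:RU = 4:5 ⇒ R = (5/9, 0)
2. T lies on line QR with QT:TR = 5:3 ⇒ T = (13/18, 0)
through W parallel to TA: direction (-13/18, 1); meets QU at B = (49/9, 0)
B = Q + t·(U−Q) with t = -40/9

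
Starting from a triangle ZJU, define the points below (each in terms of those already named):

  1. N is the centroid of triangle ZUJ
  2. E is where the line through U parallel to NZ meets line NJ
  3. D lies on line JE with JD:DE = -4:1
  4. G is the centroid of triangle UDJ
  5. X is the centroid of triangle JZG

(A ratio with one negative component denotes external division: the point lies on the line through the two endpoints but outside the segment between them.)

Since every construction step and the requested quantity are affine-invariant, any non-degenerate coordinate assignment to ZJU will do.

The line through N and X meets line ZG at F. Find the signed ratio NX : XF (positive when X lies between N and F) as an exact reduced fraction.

Set Z = (0, 0), J = (1, 0), U = (0, 1); any affine frame gives the same invariant.
1. N is the centroid of triangle ZUJ ⇒ N = (1/3, 1/3)
2. E is where the line through U parallel to NZ meets line NJ ⇒ E = (-1/3, 2/3)
3. D lies on line JE with JD:DE = -4:1 ⇒ D = (-7/9, 8/9)
4. G is the centroid of triangle UDJ ⇒ G = (2/27, 17/27)
5. X is the centroid of triangle JZG ⇒ X = (29/81, 17/81)
line NX meets ZG at F = (4/27, 34/27)
X = N + t·(F−N) with t = -2/15, so NX:XF = -2/15:17/15

NX:XF = -2/17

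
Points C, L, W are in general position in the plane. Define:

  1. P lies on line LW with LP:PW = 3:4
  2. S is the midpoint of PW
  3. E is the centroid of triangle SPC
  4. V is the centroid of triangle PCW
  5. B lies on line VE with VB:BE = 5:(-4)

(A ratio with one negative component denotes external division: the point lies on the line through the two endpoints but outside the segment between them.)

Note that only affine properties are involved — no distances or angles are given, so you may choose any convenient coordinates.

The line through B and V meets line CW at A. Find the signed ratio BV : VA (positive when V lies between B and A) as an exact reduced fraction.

BV:VA = 5/2

Choose coordinates C = (0, 0), L = (1, 0), W = (0, 1).
1. P lies on line LW with LP:PW = 3:4 ⇒ P = (4/7, 3/7)
2. S is the midpoint of PW ⇒ S = (2/7, 5/7)
3. E is the centroid of triangle SPC ⇒ E = (2/7, 8/21)
4. V is the centroid of triangle PCW ⇒ V = (4/21, 10/21)
5. B lies on line VE with VB:BE = 5:(-4) ⇒ B = (2/3, 0)
line BV meets CW at A = (0, 2/3)
V = B + t·(A−B) with t = 5/7, so BV:VA = 5/7:2/7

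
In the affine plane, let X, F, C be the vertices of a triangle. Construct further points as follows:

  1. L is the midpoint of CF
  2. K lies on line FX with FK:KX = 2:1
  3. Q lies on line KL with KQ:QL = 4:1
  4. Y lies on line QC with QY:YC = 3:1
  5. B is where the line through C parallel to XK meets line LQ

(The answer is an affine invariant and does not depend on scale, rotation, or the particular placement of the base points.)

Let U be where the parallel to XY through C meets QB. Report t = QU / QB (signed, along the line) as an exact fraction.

Work in coordinates with X = (0, 0), F = (1, 0), C = (0, 1).
1. L is the midpoint of CF ⇒ L = (1/2, 1/2)
2. K lies on line FX with FK:KX = 2:1 ⇒ K = (1/3, 0)
3. Q lies on line KL with KQ:QL = 4:1 ⇒ Q = (7/15, 2/5)
4. Y lies on line QC with QY:YC = 3:1 ⇒ Y = (7/60, 17/20)
5. B is where the line through C parallel to XK meets line LQ ⇒ B = (2/3, 1)
through C parallel to XY: direction (7/60, 17/20); meets QB at U = (-7/15, -12/5)
U = Q + t·(B−Q) with t = -14/3

t = -14/3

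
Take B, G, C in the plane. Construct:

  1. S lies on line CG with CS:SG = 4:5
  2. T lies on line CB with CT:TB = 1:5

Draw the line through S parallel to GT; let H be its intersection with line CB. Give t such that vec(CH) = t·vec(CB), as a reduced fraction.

t = 2/27

Work in coordinates with B = (0, 0), G = (1, 0), C = (0, 1).
1. S lies on line CG with CS:SG = 4:5 ⇒ S = (4/9, 5/9)
2. T lies on line CB with CT:TB = 1:5 ⇒ T = (0, 5/6)
through S parallel to GT: direction (-1, 5/6); meets CB at H = (0, 25/27)
H = C + t·(B−C) with t = 2/27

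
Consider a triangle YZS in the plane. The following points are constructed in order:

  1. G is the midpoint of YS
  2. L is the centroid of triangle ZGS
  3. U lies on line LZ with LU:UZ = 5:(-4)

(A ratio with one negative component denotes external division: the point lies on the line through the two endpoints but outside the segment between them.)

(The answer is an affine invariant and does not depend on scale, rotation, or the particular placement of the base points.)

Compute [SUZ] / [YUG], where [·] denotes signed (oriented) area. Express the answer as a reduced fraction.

[SUZ]:[YUG] = -4/11

Set Y = (0, 0), Z = (1, 0), S = (0, 1); any affine frame gives the same invariant.
1. G is the midpoint of YS ⇒ G = (0, 1/2)
2. L is the centroid of triangle ZGS ⇒ L = (1/3, 1/2)
3. U lies on line LZ with LU:UZ = 5:(-4) ⇒ U = (11/3, -2)
2·[SUZ] = -2/3, 2·[YUG] = 11/6
[SUZ]:[YUG] = -2/3:11/6 = -4/11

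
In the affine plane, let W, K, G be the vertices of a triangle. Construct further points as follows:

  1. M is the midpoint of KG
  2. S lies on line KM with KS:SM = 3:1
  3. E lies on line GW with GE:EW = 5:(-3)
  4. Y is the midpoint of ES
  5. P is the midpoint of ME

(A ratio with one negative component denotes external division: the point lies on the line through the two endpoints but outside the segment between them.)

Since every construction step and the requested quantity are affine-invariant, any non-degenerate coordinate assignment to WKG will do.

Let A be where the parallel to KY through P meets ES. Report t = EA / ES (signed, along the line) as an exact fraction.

Work in coordinates with W = (0, 0), K = (1, 0), G = (0, 1).
1. M is the midpoint of KG ⇒ M = (1/2, 1/2)
2. S lies on line KM with KS:SM = 3:1 ⇒ S = (5/8, 3/8)
3. E lies on line GW with GE:EW = 5:(-3) ⇒ E = (0, -3/2)
4. Y is the midpoint of ES ⇒ Y = (5/16, -9/16)
5. P is the midpoint of ME ⇒ P = (1/4, -1/2)
through P parallel to KY: direction (-11/16, -9/16); meets ES at A = (35/96, -13/32)
A = E + t·(S−E) with t = 7/12

t = 7/12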